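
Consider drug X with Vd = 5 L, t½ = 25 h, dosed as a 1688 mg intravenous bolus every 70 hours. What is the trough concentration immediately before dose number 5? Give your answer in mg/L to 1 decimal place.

f = (1/2)^(τ/t½) = (1/2)^(70/25) ≈ 0.1436.
C₀ = D/Vd = 1688/5 ≈ 337.600 mg/L.
Before the 5th dose, 4 doses have been given. Superposition: Cmin = C₀·(f + f² + … + f^4).
≈ 337.600 × (0.1436 + 0.0206 + 0.0030 + 0.0004) ≈ 337.600 × 0.1676 ≈ 56.582 mg/L.

56.6 mg/L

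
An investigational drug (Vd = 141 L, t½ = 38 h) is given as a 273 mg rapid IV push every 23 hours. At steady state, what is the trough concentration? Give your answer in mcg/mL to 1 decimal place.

τ/t½ = 23/38 ≈ 0.60526, so fraction remaining f = (1/2)^(23/38) ≈ 0.6574.
Accumulation ratio R = 1/(1 − f) ≈ 1/0.3426 ≈ 2.9189.
Each bolus raises the concentration by D/Vd = 273/141 ≈ 1.936 mcg/mL.
Steady-state peak Cmax,ss = C₀·R ≈ 1.936 × 2.9189 ≈ 5.651 mcg/mL.
One interval later, Cmin,ss = Cmax,ss·e^(−kτ) ≈ 5.651 × 0.6574 ≈ 3.715 mcg/mL.

3.7 mcg/mL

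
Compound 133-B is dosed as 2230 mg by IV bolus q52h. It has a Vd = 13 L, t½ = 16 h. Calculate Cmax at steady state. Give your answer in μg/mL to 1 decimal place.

191.7 μg/mL

k = ln2/t½ = ln2/16 ≈ 0.043322 h⁻¹; fraction remaining f = e^(−kτ) = e^(−0.043322×52) ≈ 0.1051.
At steady state, accumulation factor R = 1/(1 − e^(−kτ)) ≈ 1.1174.
Each bolus raises the concentration by D/Vd = 2230/13 ≈ 171.538 μg/mL.
Steady-state peak Cmax,ss = C₀·R ≈ 171.538 × 1.1174 ≈ 191.677 μg/mL.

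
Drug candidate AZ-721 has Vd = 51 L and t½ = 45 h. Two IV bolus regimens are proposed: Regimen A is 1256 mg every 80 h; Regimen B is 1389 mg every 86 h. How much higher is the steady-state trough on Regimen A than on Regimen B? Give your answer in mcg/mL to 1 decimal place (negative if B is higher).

0.3 mcg/mL

Regimen A: f = (1/2)^(80/45) ≈ 0.2916; Cmin,ss = (1256/51)·f/(1−f) ≈ 10.137 mcg/mL.
Regimen B: f = (1/2)^(86/45) ≈ 0.2659; Cmin,ss = (1389/51)·f/(1−f) ≈ 9.865 mcg/mL.
Difference ≈ 10.137 − 9.865 ≈ 0.272 mcg/mL.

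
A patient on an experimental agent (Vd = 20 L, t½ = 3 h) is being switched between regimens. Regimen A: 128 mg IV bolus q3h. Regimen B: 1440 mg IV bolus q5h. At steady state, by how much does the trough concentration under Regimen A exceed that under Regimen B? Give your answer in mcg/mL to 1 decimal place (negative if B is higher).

Regimen A: f = (1/2)^(3/3) ≈ 0.5000; Cmin,ss = (128/20)·f/(1−f) ≈ 6.400 mcg/mL.
Regimen B: f = (1/2)^(5/3) ≈ 0.3150; Cmin,ss = (1440/20)·f/(1−f) ≈ 33.109 mcg/mL.
Difference ≈ 6.400 − 33.109 ≈ -26.709 mcg/mL.

-26.7 mcg/mL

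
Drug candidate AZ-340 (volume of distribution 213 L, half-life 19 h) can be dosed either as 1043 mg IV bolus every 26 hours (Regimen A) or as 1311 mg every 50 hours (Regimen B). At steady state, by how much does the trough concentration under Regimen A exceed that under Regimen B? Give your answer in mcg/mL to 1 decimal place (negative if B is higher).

1.9 mcg/mL

Regimen A: f = (1/2)^(26/19) ≈ 0.3873; Cmin,ss = (1043/213)·f/(1−f) ≈ 3.095 mcg/mL.
Regimen B: f = (1/2)^(50/19) ≈ 0.1614; Cmin,ss = (1311/213)·f/(1−f) ≈ 1.185 mcg/mL.
Difference ≈ 3.095 − 1.185 ≈ 1.910 mcg/mL.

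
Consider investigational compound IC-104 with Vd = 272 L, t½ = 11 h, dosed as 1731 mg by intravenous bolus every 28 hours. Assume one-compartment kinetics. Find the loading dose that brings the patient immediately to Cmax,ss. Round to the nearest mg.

2089 mg

f = (1/2)^(28/11) ≈ 0.171294; accumulation ratio R = 1/(1−f) ≈ 1.20670.
Loading dose to hit Cmax,ss on first dose: D_load = D_maint·R ≈ 1731 × 1.20670 ≈ 2088.80 mg.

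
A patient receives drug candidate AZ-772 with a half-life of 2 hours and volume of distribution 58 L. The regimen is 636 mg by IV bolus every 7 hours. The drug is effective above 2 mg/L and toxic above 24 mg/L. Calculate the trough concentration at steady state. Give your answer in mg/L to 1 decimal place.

τ/t½ = 7/2 ≈ 3.5, so fraction remaining f = (1/2)^(7/2) ≈ 0.0884.
At steady state, accumulation factor R = 1/(1 − e^(−kτ)) ≈ 1.0970.
Each bolus raises the concentration by D/Vd = 636/58 ≈ 10.966 mg/L.
Steady-state peak Cmax,ss = C₀·R ≈ 10.966 × 1.0970 ≈ 12.030 mg/L.
Steady-state trough Cmin,ss = Cmax,ss·f ≈ 12.030 × 0.0884 ≈ 1.063 mg/L.
Trough 1.1 mg/L vs MEC 2 mg/L: subtherapeutic.

1.1 mg/L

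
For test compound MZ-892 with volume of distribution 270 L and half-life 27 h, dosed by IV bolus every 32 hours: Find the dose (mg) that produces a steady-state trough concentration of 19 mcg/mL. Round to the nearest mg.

τ/t½ = 32/27 ≈ 1.1852, so f = (1/2)^(32/27) ≈ 0.439768.
Cmin,ss = (D/Vd)·f/(1−f), so D = Cmin,ss·Vd·(1−f)/f.
D = 19 × 270 × (1−f)/f ≈ 19 × 270 × 1.27393 ≈ 6535.26 mg.

6535 mg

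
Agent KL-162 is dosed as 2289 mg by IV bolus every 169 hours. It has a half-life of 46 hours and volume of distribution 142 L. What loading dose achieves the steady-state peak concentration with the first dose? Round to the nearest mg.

f = (1/2)^(169/46) ≈ 0.078351; accumulation ratio R = 1/(1−f) ≈ 1.08501.
Loading dose to hit Cmax,ss on first dose: D_load = D_maint·R ≈ 2289 × 1.08501 ≈ 2483.59 mg.

2484 mg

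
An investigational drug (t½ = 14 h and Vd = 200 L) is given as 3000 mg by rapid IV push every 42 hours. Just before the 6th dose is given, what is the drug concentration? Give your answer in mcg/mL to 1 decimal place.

f = (1/2)^(τ/t½) = (1/2)^(42/14) ≈ 0.1250.
C₀ = D/Vd = 3000/200 ≈ 15.000 mcg/mL.
Before the 6th dose, 5 doses have been given. Superposition: Cmin = C₀·(f + f² + … + f^5).
≈ 15.000 × (0.1250 + 0.0156 + 0.0020 + 0.0002 + 0.0000) ≈ 15.000 × 0.1428 ≈ 2.142 mcg/mL.

2.1 mcg/mL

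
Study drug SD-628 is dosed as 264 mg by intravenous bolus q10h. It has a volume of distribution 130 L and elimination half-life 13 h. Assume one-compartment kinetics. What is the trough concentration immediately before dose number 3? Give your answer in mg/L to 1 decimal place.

f = (1/2)^(τ/t½) = (1/2)^(10/13) ≈ 0.5867.
C₀ = D/Vd = 264/130 ≈ 2.031 mg/L.
Before the 3rd dose, 2 doses have been given. Superposition: Cmin = C₀·(f + f²).
≈ 2.031 × (0.5867 + 0.3442) ≈ 2.031 × 0.9309 ≈ 1.891 mg/L.

1.9 mg/L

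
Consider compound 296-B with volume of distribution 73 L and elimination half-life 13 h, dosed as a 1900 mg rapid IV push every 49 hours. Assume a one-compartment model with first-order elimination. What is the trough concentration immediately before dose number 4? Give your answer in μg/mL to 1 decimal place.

f = (1/2)^(τ/t½) = (1/2)^(49/13) ≈ 0.0733.
C₀ = D/Vd = 1900/73 ≈ 26.027 μg/mL.
Before the 4th dose, 3 doses have been given. Superposition: Cmin = C₀·(f + f² + … + f^3).
≈ 26.027 × (0.0733 + 0.0054 + 0.0004) ≈ 26.027 × 0.0791 ≈ 2.059 μg/mL.

2.1 μg/mL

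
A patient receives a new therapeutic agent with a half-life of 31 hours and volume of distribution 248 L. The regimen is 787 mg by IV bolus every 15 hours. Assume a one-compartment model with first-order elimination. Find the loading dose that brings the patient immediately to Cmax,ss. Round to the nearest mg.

2762 mg

f = (1/2)^(15/31) ≈ 0.715056; accumulation ratio R = 1/(1−f) ≈ 3.50946.
Loading dose to hit Cmax,ss on first dose: D_load = D_maint·R ≈ 787 × 3.50946 ≈ 2761.95 mg.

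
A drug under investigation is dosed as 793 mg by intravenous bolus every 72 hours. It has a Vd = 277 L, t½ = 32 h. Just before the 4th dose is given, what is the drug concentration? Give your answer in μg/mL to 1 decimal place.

f = (1/2)^(τ/t½) = (1/2)^(72/32) ≈ 0.2102.
C₀ = D/Vd = 793/277 ≈ 2.863 μg/mL.
Before the 4th dose, 3 doses have been given. Superposition: Cmin = C₀·(f + f² + … + f^3).
≈ 2.863 × (0.2102 + 0.0442 + 0.0093) ≈ 2.863 × 0.2637 ≈ 0.755 μg/mL.

0.8 μg/mL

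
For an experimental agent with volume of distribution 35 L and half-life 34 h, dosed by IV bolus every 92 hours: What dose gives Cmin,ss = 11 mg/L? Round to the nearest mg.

2127 mg

τ/t½ = 92/34 ≈ 2.7059, so f = (1/2)^(92/34) ≈ 0.153267.
Cmin,ss = (D/Vd)·f/(1−f), so D = Cmin,ss·Vd·(1−f)/f.
D = 11 × 35 × (1−f)/f ≈ 11 × 35 × 5.52456 ≈ 2126.96 mg.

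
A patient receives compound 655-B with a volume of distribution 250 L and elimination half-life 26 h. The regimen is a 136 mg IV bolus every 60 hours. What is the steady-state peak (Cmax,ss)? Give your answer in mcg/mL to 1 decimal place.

Over one 60-h interval, 60/26 ≈ 2.3077 half-lives elapse, leaving f ≈ 0.2020 of each dose.
Accumulation ratio R = 1/(1 − f) ≈ 1/0.7980 ≈ 1.2531.
Each bolus raises the concentration by D/Vd = 136/250 ≈ 0.544 mcg/mL.
Steady-state peak Cmax,ss = C₀·R ≈ 0.544 × 1.2531 ≈ 0.682 mcg/mL.

0.7 mcg/mL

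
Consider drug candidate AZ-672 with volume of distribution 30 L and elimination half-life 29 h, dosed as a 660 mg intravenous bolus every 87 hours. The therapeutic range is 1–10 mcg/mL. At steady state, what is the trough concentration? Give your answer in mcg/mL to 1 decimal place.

τ = 87 h = 3 half-lives, so f = (1/2)^3 = 0.125.
Accumulation ratio R = 1/(1 − f) = 1/0.875 = 8/7.
Single-dose peak C₀ = D/Vd = 660/30 = 22 mcg/mL.
Steady-state peak Cmax,ss = C₀·R = 22 × 8/7 ≈ 25.143 mcg/mL.
Steady-state trough Cmin,ss = Cmax,ss·f ≈ 25.143 × 0.125 ≈ 3.143 mcg/mL.
Trough 3.1 mcg/mL vs MEC 1 mcg/mL: adequate.

3.1 mcg/mL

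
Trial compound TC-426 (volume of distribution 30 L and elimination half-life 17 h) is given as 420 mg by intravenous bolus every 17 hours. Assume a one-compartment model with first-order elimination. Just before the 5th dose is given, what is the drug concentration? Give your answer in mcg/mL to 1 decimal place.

f = (1/2)^(τ/t½) = (1/2)^(17/17) ≈ 0.5000.
C₀ = D/Vd = 420/30 ≈ 14.000 mcg/mL.
Before the 5th dose, 4 doses have been given. Superposition: Cmin = C₀·(f + f² + … + f^4).
≈ 14.000 × (0.5000 + 0.2500 + 0.1250 + 0.0625) ≈ 14.000 × 0.9375 ≈ 13.125 mcg/mL.

13.1 mcg/mL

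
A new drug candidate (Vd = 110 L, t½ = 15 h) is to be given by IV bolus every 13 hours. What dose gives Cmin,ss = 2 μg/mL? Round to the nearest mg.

181 mg

τ/t½ = 13/15 ≈ 0.86667, so f = (1/2)^(13/15) ≈ 0.548412.
Cmin,ss = (D/Vd)·f/(1−f), so D = Cmin,ss·Vd·(1−f)/f.
D = 2 × 110 × (1−f)/f ≈ 2 × 110 × 0.82345 ≈ 181.16 mg.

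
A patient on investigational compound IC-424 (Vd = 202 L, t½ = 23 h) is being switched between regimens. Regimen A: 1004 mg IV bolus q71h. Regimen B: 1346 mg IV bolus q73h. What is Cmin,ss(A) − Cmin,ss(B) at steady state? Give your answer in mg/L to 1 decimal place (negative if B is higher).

-0.2 mg/L

Regimen A: f = (1/2)^(71/23) ≈ 0.1177; Cmin,ss = (1004/202)·f/(1−f) ≈ 0.663 mg/L.
Regimen B: f = (1/2)^(73/23) ≈ 0.1108; Cmin,ss = (1346/202)·f/(1−f) ≈ 0.830 mg/L.
Difference ≈ 0.663 − 0.830 ≈ -0.167 mg/L.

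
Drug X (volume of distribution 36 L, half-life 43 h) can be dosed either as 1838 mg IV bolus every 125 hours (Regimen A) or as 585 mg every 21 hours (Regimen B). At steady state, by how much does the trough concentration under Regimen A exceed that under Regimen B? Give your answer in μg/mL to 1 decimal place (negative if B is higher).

-32.5 μg/mL

Regimen A: f = (1/2)^(125/43) ≈ 0.1333; Cmin,ss = (1838/36)·f/(1−f) ≈ 7.852 μg/mL.
Regimen B: f = (1/2)^(21/43) ≈ 0.7128; Cmin,ss = (585/36)·f/(1−f) ≈ 40.331 μg/mL.
Difference ≈ 7.852 − 40.331 ≈ -32.479 μg/mL.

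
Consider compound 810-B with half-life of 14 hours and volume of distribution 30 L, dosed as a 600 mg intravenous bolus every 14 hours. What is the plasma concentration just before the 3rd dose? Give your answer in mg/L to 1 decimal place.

15.0 mg/L

f = (1/2)^(τ/t½) = (1/2)^(14/14) ≈ 0.5000.
C₀ = D/Vd = 600/30 ≈ 20.000 mg/L.
Before the 3rd dose, 2 doses have been given. Superposition: Cmin = C₀·(f + f²).
≈ 20.000 × (0.5000 + 0.2500) ≈ 20.000 × 0.7500 ≈ 15.000 mg/L.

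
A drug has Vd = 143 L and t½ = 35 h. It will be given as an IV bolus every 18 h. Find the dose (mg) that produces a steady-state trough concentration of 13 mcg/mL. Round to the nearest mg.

τ/t½ = 18/35 ≈ 0.51429, so f = (1/2)^(18/35) ≈ 0.700139.
Cmin,ss = (D/Vd)·f/(1−f), so D = Cmin,ss·Vd·(1−f)/f.
D = 13 × 143 × (1−f)/f ≈ 13 × 143 × 0.42829 ≈ 796.19 mg.

796 mg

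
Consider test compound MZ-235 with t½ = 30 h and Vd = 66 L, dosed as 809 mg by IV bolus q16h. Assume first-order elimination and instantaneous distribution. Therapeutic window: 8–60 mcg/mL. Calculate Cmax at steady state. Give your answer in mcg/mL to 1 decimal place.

Over one 16-h interval, 16/30 ≈ 0.53333 half-lives elapse, leaving f ≈ 0.6910 of each dose.
At steady state, accumulation factor R = 1/(1 − e^(−kτ)) ≈ 3.2362.
Each bolus raises the concentration by D/Vd = 809/66 ≈ 12.258 mcg/mL.
Steady-state peak Cmax,ss = C₀·R ≈ 12.258 × 3.2362 ≈ 39.669 mcg/mL.
Peak 39.7 mcg/mL vs MTC 60 mcg/mL: below toxic threshold.

39.7 mcg/mL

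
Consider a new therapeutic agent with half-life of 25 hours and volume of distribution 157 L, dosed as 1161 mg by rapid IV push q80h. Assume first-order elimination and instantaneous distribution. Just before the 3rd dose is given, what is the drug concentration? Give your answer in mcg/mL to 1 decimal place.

0.9 mcg/mL

f = (1/2)^(τ/t½) = (1/2)^(80/25) ≈ 0.1088.
C₀ = D/Vd = 1161/157 ≈ 7.395 mcg/mL.
Before the 3rd dose, 2 doses have been given. Superposition: Cmin = C₀·(f + f²).
≈ 7.395 × (0.1088 + 0.0118) ≈ 7.395 × 0.1206 ≈ 0.892 mcg/mL.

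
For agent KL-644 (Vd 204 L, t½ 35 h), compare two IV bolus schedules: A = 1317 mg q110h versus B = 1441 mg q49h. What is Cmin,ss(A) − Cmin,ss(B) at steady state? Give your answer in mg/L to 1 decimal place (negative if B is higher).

Regimen A: f = (1/2)^(110/35) ≈ 0.1132; Cmin,ss = (1317/204)·f/(1−f) ≈ 0.824 mg/L.
Regimen B: f = (1/2)^(49/35) ≈ 0.3789; Cmin,ss = (1441/204)·f/(1−f) ≈ 4.309 mg/L.
Difference ≈ 0.824 − 4.309 ≈ -3.485 mg/L.

-3.5 mg/L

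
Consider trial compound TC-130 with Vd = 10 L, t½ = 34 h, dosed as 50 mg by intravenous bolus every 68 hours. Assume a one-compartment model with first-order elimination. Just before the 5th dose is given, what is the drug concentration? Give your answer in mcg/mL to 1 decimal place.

f = (1/2)^(τ/t½) = (1/2)^(68/34) ≈ 0.2500.
C₀ = D/Vd = 50/10 ≈ 5.000 mcg/mL.
Before the 5th dose, 4 doses have been given. Superposition: Cmin = C₀·(f + f² + … + f^4).
≈ 5.000 × (0.2500 + 0.0625 + 0.0156 + 0.0039) ≈ 5.000 × 0.3320 ≈ 1.660 mcg/mL.

1.7 mcg/mL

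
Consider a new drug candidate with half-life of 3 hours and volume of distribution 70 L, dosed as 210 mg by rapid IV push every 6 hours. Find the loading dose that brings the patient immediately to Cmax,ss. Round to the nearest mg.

280 mg

f = (1/2)^(6/3) ≈ 0.250000; accumulation ratio R = 1/(1−f) ≈ 1.33333.
Loading dose to hit Cmax,ss on first dose: D_load = D_maint·R ≈ 210 × 1.33333 ≈ 280.00 mg.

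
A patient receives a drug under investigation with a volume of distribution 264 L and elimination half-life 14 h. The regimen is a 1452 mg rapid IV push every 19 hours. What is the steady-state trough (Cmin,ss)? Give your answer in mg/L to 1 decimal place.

3.5 mg/L

Over one 19-h interval, 19/14 ≈ 1.3571 half-lives elapse, leaving f ≈ 0.3904 of each dose.
Each bolus raises the concentration by D/Vd = 1452/264 ≈ 5.500 mg/L.
Steady-state trough Cmin,ss = C₀·f/(1−f) ≈ 5.500 × 0.3904/0.6096 ≈ 3.522 mg/L.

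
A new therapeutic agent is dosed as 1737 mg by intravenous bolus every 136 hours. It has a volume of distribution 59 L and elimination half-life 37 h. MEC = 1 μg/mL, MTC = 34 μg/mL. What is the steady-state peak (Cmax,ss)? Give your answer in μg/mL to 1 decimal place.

31.9 μg/mL

Over one 136-h interval, 136/37 ≈ 3.6757 half-lives elapse, leaving f ≈ 0.0783 of each dose.
At steady state, accumulation factor R = 1/(1 − e^(−kτ)) ≈ 1.0850.
Each bolus raises the concentration by D/Vd = 1737/59 ≈ 29.441 μg/mL.
Steady-state peak Cmax,ss = C₀·R ≈ 29.441 × 1.0850 ≈ 31.943 μg/mL.
Peak 31.9 μg/mL vs MTC 34 μg/mL: below toxic threshold.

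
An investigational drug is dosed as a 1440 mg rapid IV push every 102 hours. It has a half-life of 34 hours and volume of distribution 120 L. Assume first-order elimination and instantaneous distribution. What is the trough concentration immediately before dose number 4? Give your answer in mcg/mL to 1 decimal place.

1.7 mcg/mL

f = (1/2)^(τ/t½) = (1/2)^(102/34) ≈ 0.1250.
C₀ = D/Vd = 1440/120 ≈ 12.000 mcg/mL.
Before the 4th dose, 3 doses have been given. Superposition: Cmin = C₀·(f + f² + … + f^3).
≈ 12.000 × (0.1250 + 0.0156 + 0.0020) ≈ 12.000 × 0.1426 ≈ 1.711 mcg/mL.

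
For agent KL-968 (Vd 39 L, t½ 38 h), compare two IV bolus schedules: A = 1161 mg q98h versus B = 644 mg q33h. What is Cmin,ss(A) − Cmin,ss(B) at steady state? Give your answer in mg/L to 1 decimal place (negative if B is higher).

Regimen A: f = (1/2)^(98/38) ≈ 0.1674; Cmin,ss = (1161/39)·f/(1−f) ≈ 5.985 mg/L.
Regimen B: f = (1/2)^(33/38) ≈ 0.5477; Cmin,ss = (644/39)·f/(1−f) ≈ 19.996 mg/L.
Difference ≈ 5.985 − 19.996 ≈ -14.011 mg/L.

-14.0 mg/L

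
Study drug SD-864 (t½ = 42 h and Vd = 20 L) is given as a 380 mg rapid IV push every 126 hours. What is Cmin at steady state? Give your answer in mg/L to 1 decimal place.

τ = 126 h = 3 half-lives, so f = (1/2)^3 = 0.125.
Accumulation ratio R = 1/(1 − f) = 1/0.875 = 8/7.
Single-dose peak C₀ = D/Vd = 380/20 = 19 mg/L.
Steady-state peak Cmax,ss = C₀·R = 19 × 8/7 ≈ 21.714 mg/L.
Steady-state trough Cmin,ss = Cmax,ss·f ≈ 21.714 × 0.125 ≈ 2.714 mg/L.

2.7 mg/L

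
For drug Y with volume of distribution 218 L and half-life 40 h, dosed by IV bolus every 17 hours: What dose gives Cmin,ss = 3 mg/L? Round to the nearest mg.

224 mg

τ/t½ = 17/40 ≈ 0.425, so f = (1/2)^(17/40) ≈ 0.744839.
Cmin,ss = (D/Vd)·f/(1−f), so D = Cmin,ss·Vd·(1−f)/f.
D = 3 × 218 × (1−f)/f ≈ 3 × 218 × 0.34257 ≈ 224.04 mg.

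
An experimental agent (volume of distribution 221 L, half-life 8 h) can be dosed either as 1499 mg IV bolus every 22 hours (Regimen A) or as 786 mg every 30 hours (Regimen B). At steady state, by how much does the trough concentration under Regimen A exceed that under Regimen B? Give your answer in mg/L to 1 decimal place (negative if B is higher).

0.9 mg/L

Regimen A: f = (1/2)^(22/8) ≈ 0.1487; Cmin,ss = (1499/221)·f/(1−f) ≈ 1.185 mg/L.
Regimen B: f = (1/2)^(30/8) ≈ 0.0743; Cmin,ss = (786/221)·f/(1−f) ≈ 0.285 mg/L.
Difference ≈ 1.185 − 0.285 ≈ 0.900 mg/L.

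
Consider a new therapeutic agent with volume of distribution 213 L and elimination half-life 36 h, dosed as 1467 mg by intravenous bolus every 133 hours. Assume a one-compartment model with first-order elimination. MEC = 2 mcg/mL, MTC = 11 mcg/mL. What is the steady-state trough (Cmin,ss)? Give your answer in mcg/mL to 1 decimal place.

τ/t½ = 133/36 ≈ 3.6944, so fraction remaining f = (1/2)^(133/36) ≈ 0.0772.
Accumulation ratio R = 1/(1 − f) ≈ 1/0.9228 ≈ 1.0837.
Single-dose peak C₀ = D/Vd = 1467/213 ≈ 6.887 mcg/mL.
Cmax,ss = C₀/(1 − f) ≈ 6.887/0.9228 ≈ 7.463 mcg/mL.
Steady-state trough Cmin,ss = Cmax,ss·f ≈ 7.463 × 0.0772 ≈ 0.576 mcg/mL.
Trough 0.6 mcg/mL vs MEC 2 mcg/mL: subtherapeutic.

0.6 mcg/mL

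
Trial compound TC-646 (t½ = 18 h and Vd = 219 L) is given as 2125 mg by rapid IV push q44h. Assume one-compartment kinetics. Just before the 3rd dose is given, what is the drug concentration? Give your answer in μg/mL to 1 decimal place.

f = (1/2)^(τ/t½) = (1/2)^(44/18) ≈ 0.1837.
C₀ = D/Vd = 2125/219 ≈ 9.703 μg/mL.
Before the 3rd dose, 2 doses have been given. Superposition: Cmin = C₀·(f + f²).
≈ 9.703 × (0.1837 + 0.0337) ≈ 9.703 × 0.2174 ≈ 2.109 μg/mL.

2.1 μg/mL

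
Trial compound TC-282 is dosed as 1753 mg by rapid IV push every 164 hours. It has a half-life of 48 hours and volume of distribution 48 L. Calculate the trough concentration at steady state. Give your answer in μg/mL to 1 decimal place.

k = ln2/t½ = ln2/48 ≈ 0.014441 h⁻¹; fraction remaining f = e^(−kτ) = e^(−0.014441×164) ≈ 0.0936.
At steady state, accumulation factor R = 1/(1 − e^(−kτ)) ≈ 1.1033.
Single-dose peak C₀ = D/Vd = 1753/48 ≈ 36.521 μg/mL.
Cmax,ss = C₀/(1 − f) ≈ 36.521/0.9064 ≈ 40.292 μg/mL.
One interval later, Cmin,ss = Cmax,ss·e^(−kτ) ≈ 40.292 × 0.0936 ≈ 3.771 μg/mL.

3.8 μg/mL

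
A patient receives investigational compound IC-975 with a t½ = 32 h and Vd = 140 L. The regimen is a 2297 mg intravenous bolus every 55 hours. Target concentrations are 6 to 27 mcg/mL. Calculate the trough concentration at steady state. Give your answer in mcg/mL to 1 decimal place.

τ/t½ = 55/32 ≈ 1.7188, so fraction remaining f = (1/2)^(55/32) ≈ 0.3038.
Single-dose peak C₀ = D/Vd = 2297/140 ≈ 16.407 mcg/mL.
Steady-state trough Cmin,ss = C₀·f/(1−f) ≈ 16.407 × 0.3038/0.6962 ≈ 7.160 mcg/mL.
Trough 7.2 mcg/mL vs MEC 6 mcg/mL: adequate.

7.2 mcg/mL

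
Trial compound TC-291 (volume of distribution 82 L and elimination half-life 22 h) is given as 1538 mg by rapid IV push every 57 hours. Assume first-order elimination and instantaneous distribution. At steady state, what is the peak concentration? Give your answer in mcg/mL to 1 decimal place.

k = ln2/t½ = ln2/22 ≈ 0.031507 h⁻¹; fraction remaining f = e^(−kτ) = e^(−0.031507×57) ≈ 0.1660.
Accumulation ratio R = 1/(1 − f) ≈ 1/0.8340 ≈ 1.1990.
Each bolus raises the concentration by D/Vd = 1538/82 ≈ 18.756 mcg/mL.
Steady-state peak Cmax,ss = C₀·R ≈ 18.756 × 1.1990 ≈ 22.488 mcg/mL.

22.5 mcg/mL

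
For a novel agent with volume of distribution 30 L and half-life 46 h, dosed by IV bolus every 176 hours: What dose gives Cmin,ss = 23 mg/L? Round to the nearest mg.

τ/t½ = 176/46 ≈ 3.8261, so f = (1/2)^(176/46) ≈ 0.070507.
Cmin,ss = (D/Vd)·f/(1−f), so D = Cmin,ss·Vd·(1−f)/f.
D = 23 × 30 × (1−f)/f ≈ 23 × 30 × 13.18299 ≈ 9096.26 mg.

9096 mg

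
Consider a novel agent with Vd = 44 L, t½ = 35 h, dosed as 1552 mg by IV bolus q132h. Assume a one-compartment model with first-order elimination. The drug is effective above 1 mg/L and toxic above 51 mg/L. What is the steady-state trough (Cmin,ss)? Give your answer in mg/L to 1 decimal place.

2.8 mg/L

Over one 132-h interval, 132/35 ≈ 3.7714 half-lives elapse, leaving f ≈ 0.0732 of each dose.
Accumulation ratio R = 1/(1 − f) ≈ 1/0.9268 ≈ 1.0790.
Single-dose peak C₀ = D/Vd = 1552/44 ≈ 35.273 mg/L.
Steady-state peak Cmax,ss = C₀·R ≈ 35.273 × 1.0790 ≈ 38.060 mg/L.
One interval later, Cmin,ss = Cmax,ss·e^(−kτ) ≈ 38.060 × 0.0732 ≈ 2.786 mg/L.
Trough 2.8 mg/L vs MEC 1 mg/L: adequate.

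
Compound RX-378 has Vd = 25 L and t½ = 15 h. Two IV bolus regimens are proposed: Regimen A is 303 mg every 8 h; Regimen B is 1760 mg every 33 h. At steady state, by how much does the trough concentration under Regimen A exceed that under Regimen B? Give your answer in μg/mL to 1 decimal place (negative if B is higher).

Regimen A: f = (1/2)^(8/15) ≈ 0.6910; Cmin,ss = (303/25)·f/(1−f) ≈ 27.103 μg/mL.
Regimen B: f = (1/2)^(33/15) ≈ 0.2176; Cmin,ss = (1760/25)·f/(1−f) ≈ 19.580 μg/mL.
Difference ≈ 27.103 − 19.580 ≈ 7.523 μg/mL.

7.5 μg/mL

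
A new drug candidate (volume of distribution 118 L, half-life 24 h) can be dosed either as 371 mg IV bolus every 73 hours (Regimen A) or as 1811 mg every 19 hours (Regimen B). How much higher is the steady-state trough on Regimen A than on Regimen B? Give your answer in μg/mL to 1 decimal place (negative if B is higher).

-20.6 μg/mL

Regimen A: f = (1/2)^(73/24) ≈ 0.1214; Cmin,ss = (371/118)·f/(1−f) ≈ 0.434 μg/mL.
Regimen B: f = (1/2)^(19/24) ≈ 0.5777; Cmin,ss = (1811/118)·f/(1−f) ≈ 20.995 μg/mL.
Difference ≈ 0.434 − 20.995 ≈ -20.561 μg/mL.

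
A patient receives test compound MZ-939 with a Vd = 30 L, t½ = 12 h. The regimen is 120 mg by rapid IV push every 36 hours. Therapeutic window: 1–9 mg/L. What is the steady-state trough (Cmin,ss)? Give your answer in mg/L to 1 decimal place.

0.6 mg/L

The dosing interval is 3 half-lives, so f = 2^(−3) = 0.125.
At steady state, R = 1/(1 − 0.125) = 8/7.
Single-dose peak C₀ = D/Vd = 120/30 = 4 mg/L.
Steady-state peak Cmax,ss = C₀·R = 4 × 8/7 ≈ 4.571 mg/L.
Steady-state trough Cmin,ss = Cmax,ss·f ≈ 4.571 × 0.125 ≈ 0.571 mg/L.
Trough 0.6 mg/L vs MEC 1 mg/L: subtherapeutic.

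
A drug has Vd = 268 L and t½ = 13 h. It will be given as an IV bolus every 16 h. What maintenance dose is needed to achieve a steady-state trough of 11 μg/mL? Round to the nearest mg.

3971 mg

τ/t½ = 16/13 ≈ 1.2308, so f = (1/2)^(16/13) ≈ 0.426090.
Cmin,ss = (D/Vd)·f/(1−f), so D = Cmin,ss·Vd·(1−f)/f.
D = 11 × 268 × (1−f)/f ≈ 11 × 268 × 1.34692 ≈ 3970.72 mg.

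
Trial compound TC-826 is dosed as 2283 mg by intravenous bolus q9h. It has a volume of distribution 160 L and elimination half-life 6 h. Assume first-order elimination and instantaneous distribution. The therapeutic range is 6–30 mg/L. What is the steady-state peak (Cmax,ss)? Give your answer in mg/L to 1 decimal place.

Over one 9-h interval, 9/6 ≈ 1.5 half-lives elapse, leaving f ≈ 0.3536 of each dose.
At steady state, accumulation factor R = 1/(1 − e^(−kτ)) ≈ 1.5470.
Single-dose peak C₀ = D/Vd = 2283/160 ≈ 14.269 mg/L.
Steady-state peak Cmax,ss = C₀·R ≈ 14.269 × 1.5470 ≈ 22.074 mg/L.
Peak 22.1 mg/L vs MTC 30 mg/L: below toxic threshold.

22.1 mg/L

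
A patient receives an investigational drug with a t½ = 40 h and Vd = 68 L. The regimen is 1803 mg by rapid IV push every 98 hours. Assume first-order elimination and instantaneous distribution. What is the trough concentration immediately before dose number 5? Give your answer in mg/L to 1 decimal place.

5.9 mg/L

f = (1/2)^(τ/t½) = (1/2)^(98/40) ≈ 0.1830.
C₀ = D/Vd = 1803/68 ≈ 26.515 mg/L.
Before the 5th dose, 4 doses have been given. Superposition: Cmin = C₀·(f + f² + … + f^4).
≈ 26.515 × (0.1830 + 0.0335 + 0.0061 + 0.0011) ≈ 26.515 × 0.2237 ≈ 5.931 mg/L.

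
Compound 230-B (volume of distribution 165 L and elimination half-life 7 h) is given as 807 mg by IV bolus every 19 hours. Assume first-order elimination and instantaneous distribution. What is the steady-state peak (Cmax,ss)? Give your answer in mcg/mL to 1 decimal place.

5.8 mcg/mL

Over one 19-h interval, 19/7 ≈ 2.7143 half-lives elapse, leaving f ≈ 0.1524 of each dose.
At steady state, accumulation factor R = 1/(1 − e^(−kτ)) ≈ 1.1798.
Each bolus raises the concentration by D/Vd = 807/165 ≈ 4.891 mcg/mL.
Cmax,ss = C₀/(1 − f) ≈ 4.891/0.8476 ≈ 5.770 mcg/mL.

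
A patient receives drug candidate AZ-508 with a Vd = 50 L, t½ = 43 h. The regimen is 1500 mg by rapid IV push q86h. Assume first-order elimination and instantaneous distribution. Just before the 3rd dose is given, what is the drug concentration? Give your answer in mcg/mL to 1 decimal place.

9.4 mcg/mL

f = (1/2)^(τ/t½) = (1/2)^(86/43) ≈ 0.2500.
C₀ = D/Vd = 1500/50 ≈ 30.000 mcg/mL.
Before the 3rd dose, 2 doses have been given. Superposition: Cmin = C₀·(f + f²).
≈ 30.000 × (0.2500 + 0.0625) ≈ 30.000 × 0.3125 ≈ 9.375 mcg/mL.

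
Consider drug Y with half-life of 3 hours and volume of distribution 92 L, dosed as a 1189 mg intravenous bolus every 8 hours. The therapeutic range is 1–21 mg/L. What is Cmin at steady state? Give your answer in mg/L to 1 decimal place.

2.4 mg/L

Over one 8-h interval, 8/3 ≈ 2.6667 half-lives elapse, leaving f ≈ 0.1575 of each dose.
Each bolus raises the concentration by D/Vd = 1189/92 ≈ 12.924 mg/L.
Steady-state trough Cmin,ss = C₀·f/(1−f) ≈ 12.924 × 0.1575/0.8425 ≈ 2.416 mg/L.
Trough 2.4 mg/L vs MEC 1 mg/L: adequate.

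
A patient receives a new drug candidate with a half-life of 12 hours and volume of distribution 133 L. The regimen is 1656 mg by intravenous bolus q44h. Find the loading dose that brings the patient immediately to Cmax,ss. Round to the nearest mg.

f = (1/2)^(44/12) ≈ 0.078745; accumulation ratio R = 1/(1−f) ≈ 1.08548.
Loading dose to hit Cmax,ss on first dose: D_load = D_maint·R ≈ 1656 × 1.08548 ≈ 1797.55 mg.

1798 mg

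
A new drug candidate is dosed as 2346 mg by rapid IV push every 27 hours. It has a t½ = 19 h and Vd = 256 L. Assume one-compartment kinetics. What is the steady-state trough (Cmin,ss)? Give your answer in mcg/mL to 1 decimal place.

τ/t½ = 27/19 ≈ 1.4211, so fraction remaining f = (1/2)^(27/19) ≈ 0.3734.
At steady state, accumulation factor R = 1/(1 − e^(−kτ)) ≈ 1.5959.
Single-dose peak C₀ = D/Vd = 2346/256 ≈ 9.164 mcg/mL.
Steady-state peak Cmax,ss = C₀·R ≈ 9.164 × 1.5959 ≈ 14.625 mcg/mL.
Steady-state trough Cmin,ss = Cmax,ss·f ≈ 14.625 × 0.3734 ≈ 5.461 mcg/mL.

5.5 mcg/mL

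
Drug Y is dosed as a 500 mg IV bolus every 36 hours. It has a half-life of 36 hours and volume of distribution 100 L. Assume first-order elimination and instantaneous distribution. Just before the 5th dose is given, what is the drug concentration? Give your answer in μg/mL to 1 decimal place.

f = (1/2)^(τ/t½) = (1/2)^(36/36) ≈ 0.5000.
C₀ = D/Vd = 500/100 ≈ 5.000 μg/mL.
Before the 5th dose, 4 doses have been given. Superposition: Cmin = C₀·(f + f² + … + f^4).
≈ 5.000 × (0.5000 + 0.2500 + 0.1250 + 0.0625) ≈ 5.000 × 0.9375 ≈ 4.688 μg/mL.

4.7 μg/mL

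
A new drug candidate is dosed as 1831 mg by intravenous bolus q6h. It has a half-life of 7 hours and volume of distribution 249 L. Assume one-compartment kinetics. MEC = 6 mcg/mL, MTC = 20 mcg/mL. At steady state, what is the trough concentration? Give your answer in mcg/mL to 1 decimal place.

9.1 mcg/mL

Over one 6-h interval, 6/7 ≈ 0.85714 half-lives elapse, leaving f ≈ 0.5520 of each dose.
Accumulation ratio R = 1/(1 − f) ≈ 1/0.4480 ≈ 2.2321.
Single-dose peak C₀ = D/Vd = 1831/249 ≈ 7.353 mcg/mL.
Cmax,ss = C₀/(1 − f) ≈ 7.353/0.4480 ≈ 16.413 mcg/mL.
One interval later, Cmin,ss = Cmax,ss·e^(−kτ) ≈ 16.413 × 0.5520 ≈ 9.060 mcg/mL.
Trough 9.1 mcg/mL vs MEC 6 mcg/mL: adequate.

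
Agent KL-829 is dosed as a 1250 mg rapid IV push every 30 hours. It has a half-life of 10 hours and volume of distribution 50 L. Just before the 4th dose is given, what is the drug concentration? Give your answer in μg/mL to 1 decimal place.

f = (1/2)^(τ/t½) = (1/2)^(30/10) ≈ 0.1250.
C₀ = D/Vd = 1250/50 ≈ 25.000 μg/mL.
Before the 4th dose, 3 doses have been given. Superposition: Cmin = C₀·(f + f² + … + f^3).
≈ 25.000 × (0.1250 + 0.0156 + 0.0020) ≈ 25.000 × 0.1426 ≈ 3.565 μg/mL.

3.6 μg/mL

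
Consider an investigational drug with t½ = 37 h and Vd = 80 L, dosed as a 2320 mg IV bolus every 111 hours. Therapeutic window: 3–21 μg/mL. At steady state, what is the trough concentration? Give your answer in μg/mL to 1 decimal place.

4.1 μg/mL

τ = 111 h = 3 half-lives, so f = (1/2)^3 = 0.125.
Accumulation ratio R = 1/(1 − f) = 1/0.875 = 8/7.
Single-dose peak C₀ = D/Vd = 2320/80 = 29 μg/mL.
Steady-state peak Cmax,ss = C₀·R = 29 × 8/7 ≈ 33.143 μg/mL.
Steady-state trough Cmin,ss = Cmax,ss·f ≈ 33.143 × 0.125 ≈ 4.143 μg/mL.
Trough 4.1 μg/mL vs MEC 3 μg/mL: adequate.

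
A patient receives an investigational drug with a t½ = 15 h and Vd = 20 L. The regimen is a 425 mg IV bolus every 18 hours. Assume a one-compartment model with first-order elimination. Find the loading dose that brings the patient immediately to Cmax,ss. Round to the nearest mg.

f = (1/2)^(18/15) ≈ 0.435275; accumulation ratio R = 1/(1−f) ≈ 1.77077.
Loading dose to hit Cmax,ss on first dose: D_load = D_maint·R ≈ 425 × 1.77077 ≈ 752.58 mg.

753 mg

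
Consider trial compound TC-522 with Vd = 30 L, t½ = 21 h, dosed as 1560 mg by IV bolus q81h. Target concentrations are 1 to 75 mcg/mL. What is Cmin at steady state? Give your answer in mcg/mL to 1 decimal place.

k = ln2/t½ = ln2/21 ≈ 0.033007 h⁻¹; fraction remaining f = e^(−kτ) = e^(−0.033007×81) ≈ 0.0690.
At steady state, accumulation factor R = 1/(1 − e^(−kτ)) ≈ 1.0741.
Each bolus raises the concentration by D/Vd = 1560/30 ≈ 52.000 mcg/mL.
Steady-state peak Cmax,ss = C₀·R ≈ 52.000 × 1.0741 ≈ 55.853 mcg/mL.
One interval later, Cmin,ss = Cmax,ss·e^(−kτ) ≈ 55.853 × 0.0690 ≈ 3.854 mcg/mL.
Trough 3.9 mcg/mL vs MEC 1 mcg/mL: adequate.

3.9 mcg/mL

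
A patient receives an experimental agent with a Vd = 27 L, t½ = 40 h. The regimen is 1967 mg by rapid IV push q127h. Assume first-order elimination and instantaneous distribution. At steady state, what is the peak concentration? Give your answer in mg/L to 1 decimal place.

Over one 127-h interval, 127/40 ≈ 3.175 half-lives elapse, leaving f ≈ 0.1107 of each dose.
Accumulation ratio R = 1/(1 − f) ≈ 1/0.8893 ≈ 1.1245.
Single-dose peak C₀ = D/Vd = 1967/27 ≈ 72.852 mg/L.
Steady-state peak Cmax,ss = C₀·R ≈ 72.852 × 1.1245 ≈ 81.922 mg/L.

81.9 mg/L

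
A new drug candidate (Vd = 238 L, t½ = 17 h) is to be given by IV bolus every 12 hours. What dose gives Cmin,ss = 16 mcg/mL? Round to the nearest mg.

2403 mg

τ/t½ = 12/17 ≈ 0.70588, so f = (1/2)^(12/17) ≈ 0.613067.
Cmin,ss = (D/Vd)·f/(1−f), so D = Cmin,ss·Vd·(1−f)/f.
D = 16 × 238 × (1−f)/f ≈ 16 × 238 × 0.63114 ≈ 2403.38 mg.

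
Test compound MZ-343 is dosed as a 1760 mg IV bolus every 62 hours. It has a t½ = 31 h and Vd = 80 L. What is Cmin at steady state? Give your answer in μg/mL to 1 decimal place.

7.3 μg/mL

τ = 62 h = 2 half-lives, so f = (1/2)^2 = 0.25.
Accumulation ratio R = 1/(1 − f) = 1/0.75 = 4/3.
Single-dose peak C₀ = D/Vd = 1760/80 = 22 μg/mL.
Steady-state peak Cmax,ss = C₀·R = 22 × 4/3 ≈ 29.333 μg/mL.
Steady-state trough Cmin,ss = Cmax,ss·f ≈ 29.333 × 0.25 ≈ 7.333 μg/mL.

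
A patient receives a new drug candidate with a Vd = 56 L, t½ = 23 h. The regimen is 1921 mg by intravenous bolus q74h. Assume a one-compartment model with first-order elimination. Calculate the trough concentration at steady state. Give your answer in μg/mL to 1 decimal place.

4.1 μg/mL

τ/t½ = 74/23 ≈ 3.2174, so fraction remaining f = (1/2)^(74/23) ≈ 0.1075.
At steady state, accumulation factor R = 1/(1 − e^(−kτ)) ≈ 1.1204.
Each bolus raises the concentration by D/Vd = 1921/56 ≈ 34.304 μg/mL.
Cmax,ss = C₀/(1 − f) ≈ 34.304/0.8925 ≈ 38.436 μg/mL.
One interval later, Cmin,ss = Cmax,ss·e^(−kτ) ≈ 38.436 × 0.1075 ≈ 4.132 μg/mL.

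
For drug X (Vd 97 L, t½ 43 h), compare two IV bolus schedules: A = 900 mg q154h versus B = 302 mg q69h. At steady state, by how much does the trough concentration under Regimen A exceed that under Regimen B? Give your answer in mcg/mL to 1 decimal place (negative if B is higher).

-0.7 mcg/mL

Regimen A: f = (1/2)^(154/43) ≈ 0.0835; Cmin,ss = (900/97)·f/(1−f) ≈ 0.845 mcg/mL.
Regimen B: f = (1/2)^(69/43) ≈ 0.3288; Cmin,ss = (302/97)·f/(1−f) ≈ 1.525 mcg/mL.
Difference ≈ 0.845 − 1.525 ≈ -0.680 mcg/mL.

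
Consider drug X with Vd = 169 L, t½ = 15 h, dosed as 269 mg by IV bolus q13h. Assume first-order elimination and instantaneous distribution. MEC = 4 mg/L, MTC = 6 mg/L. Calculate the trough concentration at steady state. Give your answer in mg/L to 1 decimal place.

Over one 13-h interval, 13/15 ≈ 0.86667 half-lives elapse, leaving f ≈ 0.5484 of each dose.
Each bolus raises the concentration by D/Vd = 269/169 ≈ 1.592 mg/L.
Steady-state trough Cmin,ss = C₀·f/(1−f) ≈ 1.592 × 0.5484/0.4516 ≈ 1.933 mg/L.
Trough 1.9 mg/L vs MEC 4 mg/L: subtherapeutic.

1.9 mg/L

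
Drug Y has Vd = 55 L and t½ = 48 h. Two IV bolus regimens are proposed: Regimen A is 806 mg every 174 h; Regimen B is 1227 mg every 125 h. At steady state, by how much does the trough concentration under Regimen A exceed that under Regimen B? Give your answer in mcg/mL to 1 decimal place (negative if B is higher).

Regimen A: f = (1/2)^(174/48) ≈ 0.0811; Cmin,ss = (806/55)·f/(1−f) ≈ 1.293 mcg/mL.
Regimen B: f = (1/2)^(125/48) ≈ 0.1645; Cmin,ss = (1227/55)·f/(1−f) ≈ 4.392 mcg/mL.
Difference ≈ 1.293 − 4.392 ≈ -3.099 mcg/mL.

-3.1 mcg/mL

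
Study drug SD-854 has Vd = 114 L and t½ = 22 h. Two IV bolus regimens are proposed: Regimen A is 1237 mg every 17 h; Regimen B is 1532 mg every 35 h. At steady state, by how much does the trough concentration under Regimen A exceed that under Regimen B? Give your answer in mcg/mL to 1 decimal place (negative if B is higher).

8.6 mcg/mL

Regimen A: f = (1/2)^(17/22) ≈ 0.5853; Cmin,ss = (1237/114)·f/(1−f) ≈ 15.315 mcg/mL.
Regimen B: f = (1/2)^(35/22) ≈ 0.3320; Cmin,ss = (1532/114)·f/(1−f) ≈ 6.679 mcg/mL.
Difference ≈ 15.315 − 6.679 ≈ 8.636 mcg/mL.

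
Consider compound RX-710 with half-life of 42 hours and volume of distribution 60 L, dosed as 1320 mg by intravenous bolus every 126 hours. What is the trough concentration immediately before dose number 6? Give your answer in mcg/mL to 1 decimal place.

3.1 mcg/mL

f = (1/2)^(τ/t½) = (1/2)^(126/42) ≈ 0.1250.
C₀ = D/Vd = 1320/60 ≈ 22.000 mcg/mL.
Before the 6th dose, 5 doses have been given. Superposition: Cmin = C₀·(f + f² + … + f^5).
≈ 22.000 × (0.1250 + 0.0156 + 0.0020 + 0.0002 + 0.0000) ≈ 22.000 × 0.1428 ≈ 3.142 mcg/mL.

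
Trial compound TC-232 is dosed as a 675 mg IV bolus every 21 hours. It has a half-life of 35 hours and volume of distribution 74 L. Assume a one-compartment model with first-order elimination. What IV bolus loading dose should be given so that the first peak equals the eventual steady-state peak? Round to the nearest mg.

1984 mg

f = (1/2)^(21/35) ≈ 0.659754; accumulation ratio R = 1/(1−f) ≈ 2.93905.
Loading dose to hit Cmax,ss on first dose: D_load = D_maint·R ≈ 675 × 2.93905 ≈ 1983.86 mg.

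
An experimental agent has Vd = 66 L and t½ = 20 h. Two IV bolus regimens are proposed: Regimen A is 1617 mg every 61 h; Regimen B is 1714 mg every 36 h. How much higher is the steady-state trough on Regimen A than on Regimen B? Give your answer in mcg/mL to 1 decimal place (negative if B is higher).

Regimen A: f = (1/2)^(61/20) ≈ 0.1207; Cmin,ss = (1617/66)·f/(1−f) ≈ 3.363 mcg/mL.
Regimen B: f = (1/2)^(36/20) ≈ 0.2872; Cmin,ss = (1714/66)·f/(1−f) ≈ 10.464 mcg/mL.
Difference ≈ 3.363 − 10.464 ≈ -7.101 mcg/mL.

-7.1 mcg/mL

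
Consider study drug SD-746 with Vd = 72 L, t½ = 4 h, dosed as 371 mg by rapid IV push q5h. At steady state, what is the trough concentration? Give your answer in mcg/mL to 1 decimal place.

τ/t½ = 5/4 ≈ 1.25, so fraction remaining f = (1/2)^(5/4) ≈ 0.4204.
Accumulation ratio R = 1/(1 − f) ≈ 1/0.5796 ≈ 1.7253.
Each bolus raises the concentration by D/Vd = 371/72 ≈ 5.153 mcg/mL.
Cmax,ss = C₀/(1 − f) ≈ 5.153/0.5796 ≈ 8.891 mcg/mL.
One interval later, Cmin,ss = Cmax,ss·e^(−kτ) ≈ 8.891 × 0.4204 ≈ 3.738 mcg/mL.

3.7 mcg/mL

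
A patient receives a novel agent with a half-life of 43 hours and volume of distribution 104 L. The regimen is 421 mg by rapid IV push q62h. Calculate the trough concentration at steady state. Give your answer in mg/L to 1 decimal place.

Over one 62-h interval, 62/43 ≈ 1.4419 half-lives elapse, leaving f ≈ 0.3681 of each dose.
Accumulation ratio R = 1/(1 − f) ≈ 1/0.6319 ≈ 1.5825.
Single-dose peak C₀ = D/Vd = 421/104 ≈ 4.048 mg/L.
Cmax,ss = C₀/(1 − f) ≈ 4.048/0.6319 ≈ 6.406 mg/L.
Steady-state trough Cmin,ss = Cmax,ss·f ≈ 6.406 × 0.3681 ≈ 2.358 mg/L.

2.4 mg/L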